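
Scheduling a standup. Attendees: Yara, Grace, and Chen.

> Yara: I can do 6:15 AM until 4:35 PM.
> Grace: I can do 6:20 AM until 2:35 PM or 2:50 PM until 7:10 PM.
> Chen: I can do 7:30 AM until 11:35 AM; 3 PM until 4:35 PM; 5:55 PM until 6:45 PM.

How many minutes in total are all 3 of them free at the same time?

340

Yara ∩ Grace: 06:20-14:35, 14:50-16:35.
Yara ∩ Grace ∩ Chen: 07:30-11:35, 15:00-16:35.
Summing the common windows: 245 + 95 = 340 minutes.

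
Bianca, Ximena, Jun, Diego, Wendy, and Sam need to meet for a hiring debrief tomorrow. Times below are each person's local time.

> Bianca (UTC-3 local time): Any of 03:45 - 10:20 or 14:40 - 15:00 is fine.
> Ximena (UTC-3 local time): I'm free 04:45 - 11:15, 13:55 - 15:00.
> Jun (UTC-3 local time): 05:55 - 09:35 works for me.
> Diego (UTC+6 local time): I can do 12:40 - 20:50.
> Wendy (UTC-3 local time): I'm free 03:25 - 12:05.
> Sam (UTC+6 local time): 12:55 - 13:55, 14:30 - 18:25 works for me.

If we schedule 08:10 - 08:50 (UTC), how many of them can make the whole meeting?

Bianca in UTC: 06:45-13:20, 17:40-18:00 (add 3h to convert from UTC-3).
Ximena in UTC: 07:45-14:15, 16:55-18:00 (add 3h to convert from UTC-3).
Jun in UTC: 08:55-12:35 (add 3h to convert from UTC-3).
Diego in UTC: 06:40-14:50 (subtract 6h to convert from UTC+6).
Wendy in UTC: 06:25-15:05 (add 3h to convert from UTC-3).
Sam in UTC: 06:55-07:55, 08:30-12:25 (subtract 6h to convert from UTC+6).
Bianca, Ximena, Diego, and Wendy can make the full 08:10-08:50 slot — that's 4.

4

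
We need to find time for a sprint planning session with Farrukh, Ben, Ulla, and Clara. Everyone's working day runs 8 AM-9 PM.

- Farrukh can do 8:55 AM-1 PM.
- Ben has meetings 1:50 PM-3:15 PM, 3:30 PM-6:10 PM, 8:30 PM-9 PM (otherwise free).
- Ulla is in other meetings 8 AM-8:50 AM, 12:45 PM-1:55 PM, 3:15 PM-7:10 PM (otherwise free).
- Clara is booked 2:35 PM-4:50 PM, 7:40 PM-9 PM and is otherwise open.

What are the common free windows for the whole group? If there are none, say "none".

Farrukh free: 08:55-13:00.
Ben free: 08:00-13:50, 15:15-15:30, 18:10-20:30 (invert busy blocks within the working day).
Ulla free: 08:50-12:45, 13:55-15:15, 19:10-21:00 (invert busy blocks within the working day).
Clara free: 08:00-14:35, 16:50-19:40 (invert busy blocks within the working day).
Farrukh ∩ Ben: 08:55-13:00.
Farrukh ∩ Ben ∩ Ulla: 08:55-12:45.
Farrukh ∩ Ben ∩ Ulla ∩ Clara: 08:55-12:45.

08:55-12:45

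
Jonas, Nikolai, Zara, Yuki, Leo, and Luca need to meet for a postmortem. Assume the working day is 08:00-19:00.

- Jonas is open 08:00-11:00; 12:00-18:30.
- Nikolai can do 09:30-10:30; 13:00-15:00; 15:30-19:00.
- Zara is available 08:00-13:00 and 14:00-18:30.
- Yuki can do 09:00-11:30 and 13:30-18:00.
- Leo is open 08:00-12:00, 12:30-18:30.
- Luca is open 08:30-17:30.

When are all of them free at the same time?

09:30-10:30, 14:00-15:00, 15:30-17:30

Jonas ∩ Nikolai: 09:30-10:30, 13:00-15:00, 15:30-18:30.
Jonas ∩ Nikolai ∩ Zara: 09:30-10:30, 14:00-15:00, 15:30-18:30.
Jonas ∩ Nikolai ∩ Zara ∩ Yuki: 09:30-10:30, 14:00-15:00, 15:30-18:00.
Jonas ∩ Nikolai ∩ Zara ∩ Yuki ∩ Leo: 09:30-10:30, 14:00-15:00, 15:30-18:00.
Jonas ∩ Nikolai ∩ Zara ∩ Yuki ∩ Leo ∩ Luca: 09:30-10:30, 14:00-15:00, 15:30-17:30.
So the common availability across everyone is 09:30-10:30, 14:00-15:00, 15:30-17:30.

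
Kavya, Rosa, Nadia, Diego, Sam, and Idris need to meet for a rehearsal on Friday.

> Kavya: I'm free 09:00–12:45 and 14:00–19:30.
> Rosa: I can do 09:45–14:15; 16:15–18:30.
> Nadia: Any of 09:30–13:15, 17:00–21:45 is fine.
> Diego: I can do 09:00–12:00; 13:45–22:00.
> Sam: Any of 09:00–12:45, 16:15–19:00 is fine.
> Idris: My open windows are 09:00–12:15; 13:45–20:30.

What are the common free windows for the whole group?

Kavya ∩ Rosa: 09:45-12:45, 14:00-14:15, 16:15-18:30.
Kavya ∩ Rosa ∩ Nadia: 09:45-12:45, 17:00-18:30.
Kavya ∩ Rosa ∩ Nadia ∩ Diego: 09:45-12:00, 17:00-18:30.
Kavya ∩ Rosa ∩ Nadia ∩ Diego ∩ Sam: 09:45-12:00, 17:00-18:30.
Kavya ∩ Rosa ∩ Nadia ∩ Diego ∩ Sam ∩ Idris: 09:45-12:00, 17:00-18:30.
So the common availability across everyone is 09:45-12:00, 17:00-18:30.

09:45-12:00, 17:00-18:30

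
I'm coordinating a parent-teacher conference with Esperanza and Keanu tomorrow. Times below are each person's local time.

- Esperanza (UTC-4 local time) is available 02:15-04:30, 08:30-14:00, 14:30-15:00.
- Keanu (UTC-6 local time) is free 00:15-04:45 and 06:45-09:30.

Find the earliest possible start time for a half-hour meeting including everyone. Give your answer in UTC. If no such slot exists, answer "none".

06:15

Esperanza in UTC: 06:15-08:30, 12:30-18:00, 18:30-19:00 (add 4h to convert from UTC-4).
Keanu in UTC: 06:15-10:45, 12:45-15:30 (add 6h to convert from UTC-6).
Esperanza ∩ Keanu: 06:15-08:30, 12:45-15:30.
The first common window of at least 30 minutes is 06:15-08:30, so the earliest start is 06:15.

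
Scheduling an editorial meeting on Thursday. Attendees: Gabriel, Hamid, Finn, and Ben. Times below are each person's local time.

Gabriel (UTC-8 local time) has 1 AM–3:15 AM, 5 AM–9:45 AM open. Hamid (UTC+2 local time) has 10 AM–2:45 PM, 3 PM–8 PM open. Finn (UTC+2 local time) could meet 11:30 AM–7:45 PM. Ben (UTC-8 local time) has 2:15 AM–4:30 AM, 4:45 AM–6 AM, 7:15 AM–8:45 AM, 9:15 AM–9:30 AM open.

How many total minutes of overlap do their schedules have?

Gabriel in UTC: 09:00-11:15, 13:00-17:45 (add 8h to convert from UTC-8).
Hamid in UTC: 08:00-12:45, 13:00-18:00 (subtract 2h to convert from UTC+2).
Finn in UTC: 09:30-17:45 (subtract 2h to convert from UTC+2).
Ben in UTC: 10:15-12:30, 12:45-14:00, 15:15-16:45, 17:15-17:30 (add 8h to convert from UTC-8).
Gabriel ∩ Hamid: 09:00-11:15, 13:00-17:45.
Gabriel ∩ Hamid ∩ Finn: 09:30-11:15, 13:00-17:45.
Gabriel ∩ Hamid ∩ Finn ∩ Ben: 10:15-11:15, 13:00-14:00, 15:15-16:45, 17:15-17:30.
Summing the common windows: 60 + 60 + 90 + 15 = 225 minutes.

225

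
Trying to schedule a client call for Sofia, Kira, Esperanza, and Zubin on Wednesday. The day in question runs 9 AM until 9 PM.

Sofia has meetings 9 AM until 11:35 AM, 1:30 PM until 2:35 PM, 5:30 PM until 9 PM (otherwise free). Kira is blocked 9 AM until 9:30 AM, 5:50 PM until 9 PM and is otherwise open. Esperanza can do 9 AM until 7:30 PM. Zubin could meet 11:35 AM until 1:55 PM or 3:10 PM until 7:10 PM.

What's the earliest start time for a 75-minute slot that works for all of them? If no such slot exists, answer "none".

11:35

Sofia free: 11:35-13:30, 14:35-17:30 (invert busy blocks within the working day).
Kira free: 09:30-17:50 (invert busy blocks within the working day).
Esperanza free: 09:00-19:30.
Zubin free: 11:35-13:55, 15:10-19:10.
Sofia ∩ Kira: 11:35-13:30, 14:35-17:30.
Sofia ∩ Kira ∩ Esperanza: 11:35-13:30, 14:35-17:30.
Sofia ∩ Kira ∩ Esperanza ∩ Zubin: 11:35-13:30, 15:10-17:30.
The first common window of at least 75 minutes is 11:35-13:30, so the earliest start is 11:35.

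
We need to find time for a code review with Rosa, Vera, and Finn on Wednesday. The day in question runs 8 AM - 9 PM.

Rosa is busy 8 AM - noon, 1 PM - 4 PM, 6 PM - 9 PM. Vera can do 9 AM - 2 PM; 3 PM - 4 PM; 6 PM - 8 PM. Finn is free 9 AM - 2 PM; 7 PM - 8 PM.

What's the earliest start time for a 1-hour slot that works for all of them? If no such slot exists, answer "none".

12:00

Rosa free: 12:00-13:00, 16:00-18:00 (invert busy blocks within the working day).
Vera free: 09:00-14:00, 15:00-16:00, 18:00-20:00.
Finn free: 09:00-14:00, 19:00-20:00.
Rosa ∩ Vera: 12:00-13:00.
Rosa ∩ Vera ∩ Finn: 12:00-13:00.
So the common availability across everyone is 12:00-13:00.
The first common window of at least 60 minutes is 12:00-13:00, so the earliest start is 12:00.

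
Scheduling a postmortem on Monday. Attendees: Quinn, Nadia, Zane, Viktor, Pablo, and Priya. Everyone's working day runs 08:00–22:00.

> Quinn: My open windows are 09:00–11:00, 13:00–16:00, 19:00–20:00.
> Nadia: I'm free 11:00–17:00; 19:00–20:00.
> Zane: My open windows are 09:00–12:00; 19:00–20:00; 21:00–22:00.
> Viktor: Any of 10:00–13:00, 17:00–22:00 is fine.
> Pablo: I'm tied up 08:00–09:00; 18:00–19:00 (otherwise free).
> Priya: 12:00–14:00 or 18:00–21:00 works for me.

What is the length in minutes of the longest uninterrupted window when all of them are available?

Quinn free: 09:00-11:00, 13:00-16:00, 19:00-20:00.
Nadia free: 11:00-17:00, 19:00-20:00.
Zane free: 09:00-12:00, 19:00-20:00, 21:00-22:00.
Viktor free: 10:00-13:00, 17:00-22:00.
Pablo free: 09:00-18:00, 19:00-22:00 (invert busy blocks within the working day).
Priya free: 12:00-14:00, 18:00-21:00.
Quinn ∩ Nadia: 13:00-16:00, 19:00-20:00.
Quinn ∩ Nadia ∩ Zane: 19:00-20:00.
Quinn ∩ Nadia ∩ Zane ∩ Viktor: 19:00-20:00.
Quinn ∩ Nadia ∩ Zane ∩ Viktor ∩ Pablo: 19:00-20:00.
Quinn ∩ Nadia ∩ Zane ∩ Viktor ∩ Pablo ∩ Priya: 19:00-20:00.
Those are the intersection windows.
The longest is 19:00-20:00 at 60 minutes.

60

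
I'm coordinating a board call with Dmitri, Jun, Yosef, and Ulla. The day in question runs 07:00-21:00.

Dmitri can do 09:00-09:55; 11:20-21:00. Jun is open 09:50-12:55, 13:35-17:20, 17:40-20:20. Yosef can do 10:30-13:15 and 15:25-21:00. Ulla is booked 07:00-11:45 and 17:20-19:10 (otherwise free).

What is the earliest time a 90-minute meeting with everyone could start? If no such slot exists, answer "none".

15:25

Dmitri free: 09:00-09:55, 11:20-21:00.
Jun free: 09:50-12:55, 13:35-17:20, 17:40-20:20.
Yosef free: 10:30-13:15, 15:25-21:00.
Ulla free: 11:45-17:20, 19:10-21:00 (invert busy blocks within the working day).
Dmitri ∩ Jun: 09:50-09:55, 11:20-12:55, 13:35-17:20, 17:40-20:20.
Dmitri ∩ Jun ∩ Yosef: 11:20-12:55, 15:25-17:20, 17:40-20:20.
Dmitri ∩ Jun ∩ Yosef ∩ Ulla: 11:45-12:55, 15:25-17:20, 19:10-20:20.
The first common window of at least 90 minutes is 15:25-17:20, so the earliest start is 15:25.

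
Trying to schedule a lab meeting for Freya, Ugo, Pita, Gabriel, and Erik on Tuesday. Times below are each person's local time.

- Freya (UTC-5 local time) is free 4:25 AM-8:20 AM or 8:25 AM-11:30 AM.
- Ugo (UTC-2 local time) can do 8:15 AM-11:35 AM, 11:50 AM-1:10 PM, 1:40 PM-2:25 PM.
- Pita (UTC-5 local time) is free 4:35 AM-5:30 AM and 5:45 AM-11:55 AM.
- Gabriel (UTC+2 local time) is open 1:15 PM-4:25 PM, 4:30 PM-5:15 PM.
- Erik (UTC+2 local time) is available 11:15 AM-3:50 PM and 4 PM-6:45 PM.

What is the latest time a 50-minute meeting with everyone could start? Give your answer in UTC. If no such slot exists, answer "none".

Freya in UTC: 09:25-13:20, 13:25-16:30 (add 5h to convert from UTC-5).
Ugo in UTC: 10:15-13:35, 13:50-15:10, 15:40-16:25 (add 2h to convert from UTC-2).
Pita in UTC: 09:35-10:30, 10:45-16:55 (add 5h to convert from UTC-5).
Gabriel in UTC: 11:15-14:25, 14:30-15:15 (subtract 2h to convert from UTC+2).
Erik in UTC: 09:15-13:50, 14:00-16:45 (subtract 2h to convert from UTC+2).
Freya ∩ Ugo: 10:15-13:20, 13:25-13:35, 13:50-15:10, 15:40-16:25.
Freya ∩ Ugo ∩ Pita: 10:15-10:30, 10:45-13:20, 13:25-13:35, 13:50-15:10, 15:40-16:25.
Freya ∩ Ugo ∩ Pita ∩ Gabriel: 11:15-13:20, 13:25-13:35, 13:50-14:25, 14:30-15:10.
Freya ∩ Ugo ∩ Pita ∩ Gabriel ∩ Erik: 11:15-13:20, 13:25-13:35, 14:00-14:25, 14:30-15:10.
The last common window of at least 50 minutes is 11:15-13:20; a 50-minute meeting can start as late as 12:30 and still end by 13:20.

12:30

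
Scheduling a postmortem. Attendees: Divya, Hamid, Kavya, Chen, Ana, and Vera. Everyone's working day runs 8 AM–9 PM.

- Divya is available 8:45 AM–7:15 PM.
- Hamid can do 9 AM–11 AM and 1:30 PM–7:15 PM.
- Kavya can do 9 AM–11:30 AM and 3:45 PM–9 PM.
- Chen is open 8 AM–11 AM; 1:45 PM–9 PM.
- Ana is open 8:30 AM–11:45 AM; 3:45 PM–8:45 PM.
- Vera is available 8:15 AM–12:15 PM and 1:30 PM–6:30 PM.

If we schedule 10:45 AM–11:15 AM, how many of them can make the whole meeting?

Divya, Kavya, Ana, and Vera can make the full 10:45-11:15 slot — that's 4.

4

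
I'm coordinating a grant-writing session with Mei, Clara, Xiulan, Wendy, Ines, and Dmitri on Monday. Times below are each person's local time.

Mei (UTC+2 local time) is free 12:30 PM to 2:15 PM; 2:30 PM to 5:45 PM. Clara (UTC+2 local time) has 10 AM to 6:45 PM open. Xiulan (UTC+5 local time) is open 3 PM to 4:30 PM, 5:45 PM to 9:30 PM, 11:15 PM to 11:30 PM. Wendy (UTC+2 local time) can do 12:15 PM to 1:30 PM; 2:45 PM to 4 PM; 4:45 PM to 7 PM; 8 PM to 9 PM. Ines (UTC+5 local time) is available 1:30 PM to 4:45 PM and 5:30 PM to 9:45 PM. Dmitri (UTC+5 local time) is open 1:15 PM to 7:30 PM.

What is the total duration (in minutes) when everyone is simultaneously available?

135

Mei in UTC: 10:30-12:15, 12:30-15:45 (subtract 2h to convert from UTC+2).
Clara in UTC: 08:00-16:45 (subtract 2h to convert from UTC+2).
Xiulan in UTC: 10:00-11:30, 12:45-16:30, 18:15-18:30 (subtract 5h to convert from UTC+5).
Wendy in UTC: 10:15-11:30, 12:45-14:00, 14:45-17:00, 18:00-19:00 (subtract 2h to convert from UTC+2).
Ines in UTC: 08:30-11:45, 12:30-16:45 (subtract 5h to convert from UTC+5).
Dmitri in UTC: 08:15-14:30 (subtract 5h to convert from UTC+5).
Mei ∩ Clara: 10:30-12:15, 12:30-15:45.
Mei ∩ Clara ∩ Xiulan: 10:30-11:30, 12:45-15:45.
Mei ∩ Clara ∩ Xiulan ∩ Wendy: 10:30-11:30, 12:45-14:00, 14:45-15:45.
Mei ∩ Clara ∩ Xiulan ∩ Wendy ∩ Ines: 10:30-11:30, 12:45-14:00, 14:45-15:45.
Mei ∩ Clara ∩ Xiulan ∩ Wendy ∩ Ines ∩ Dmitri: 10:30-11:30, 12:45-14:00.
Summing the common windows: 60 + 75 = 135 minutes.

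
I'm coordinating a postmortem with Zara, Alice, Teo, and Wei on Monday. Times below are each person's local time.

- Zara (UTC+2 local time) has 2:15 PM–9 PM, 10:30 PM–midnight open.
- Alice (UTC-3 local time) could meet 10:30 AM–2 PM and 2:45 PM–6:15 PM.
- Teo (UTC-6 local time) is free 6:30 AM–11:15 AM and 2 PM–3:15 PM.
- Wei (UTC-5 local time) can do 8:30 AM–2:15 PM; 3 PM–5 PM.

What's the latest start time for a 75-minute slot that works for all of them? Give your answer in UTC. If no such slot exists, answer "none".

15:45

Zara in UTC: 12:15-19:00, 20:30-22:00 (subtract 2h to convert from UTC+2).
Alice in UTC: 13:30-17:00, 17:45-21:15 (add 3h to convert from UTC-3).
Teo in UTC: 12:30-17:15, 20:00-21:15 (add 6h to convert from UTC-6).
Wei in UTC: 13:30-19:15, 20:00-22:00 (add 5h to convert from UTC-5).
Zara ∩ Alice: 13:30-17:00, 17:45-19:00, 20:30-21:15.
Zara ∩ Alice ∩ Teo: 13:30-17:00, 20:30-21:15.
Zara ∩ Alice ∩ Teo ∩ Wei: 13:30-17:00, 20:30-21:15.
The last common window of at least 75 minutes is 13:30-17:00; a 75-minute meeting can start as late as 15:45 and still end by 17:00.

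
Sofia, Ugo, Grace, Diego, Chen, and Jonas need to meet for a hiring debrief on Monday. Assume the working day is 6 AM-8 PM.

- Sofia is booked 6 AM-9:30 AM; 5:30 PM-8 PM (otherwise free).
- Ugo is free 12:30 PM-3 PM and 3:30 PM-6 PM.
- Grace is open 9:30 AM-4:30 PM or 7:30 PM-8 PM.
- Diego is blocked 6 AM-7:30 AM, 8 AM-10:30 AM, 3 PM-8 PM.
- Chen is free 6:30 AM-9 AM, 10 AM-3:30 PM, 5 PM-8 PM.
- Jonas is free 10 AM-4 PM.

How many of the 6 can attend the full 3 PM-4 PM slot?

3

Sofia free: 09:30-17:30 (invert busy blocks within the working day).
Ugo free: 12:30-15:00, 15:30-18:00.
Grace free: 09:30-16:30, 19:30-20:00.
Diego free: 07:30-08:00, 10:30-15:00 (invert busy blocks within the working day).
Chen free: 06:30-09:00, 10:00-15:30, 17:00-20:00.
Jonas free: 10:00-16:00.
Sofia, Grace, and Jonas can make the full 15:00-16:00 slot — that's 3.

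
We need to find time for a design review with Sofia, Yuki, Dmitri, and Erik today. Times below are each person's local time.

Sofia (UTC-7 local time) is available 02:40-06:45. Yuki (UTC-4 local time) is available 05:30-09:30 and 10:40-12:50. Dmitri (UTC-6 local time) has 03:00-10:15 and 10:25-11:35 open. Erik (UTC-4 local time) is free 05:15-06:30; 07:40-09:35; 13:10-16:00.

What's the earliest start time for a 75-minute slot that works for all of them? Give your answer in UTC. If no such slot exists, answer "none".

11:40

Sofia in UTC: 09:40-13:45 (add 7h to convert from UTC-7).
Yuki in UTC: 09:30-13:30, 14:40-16:50 (add 4h to convert from UTC-4).
Dmitri in UTC: 09:00-16:15, 16:25-17:35 (add 6h to convert from UTC-6).
Erik in UTC: 09:15-10:30, 11:40-13:35, 17:10-20:00 (add 4h to convert from UTC-4).
Sofia ∩ Yuki: 09:40-13:30.
Sofia ∩ Yuki ∩ Dmitri: 09:40-13:30.
Sofia ∩ Yuki ∩ Dmitri ∩ Erik: 09:40-10:30, 11:40-13:30.
The first common window of at least 75 minutes is 11:40-13:30, so the earliest start is 11:40.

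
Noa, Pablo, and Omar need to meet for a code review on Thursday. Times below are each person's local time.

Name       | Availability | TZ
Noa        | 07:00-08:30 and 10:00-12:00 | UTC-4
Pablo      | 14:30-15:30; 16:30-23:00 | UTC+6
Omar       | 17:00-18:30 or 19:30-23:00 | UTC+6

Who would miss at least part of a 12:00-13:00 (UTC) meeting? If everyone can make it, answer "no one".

Noa in UTC: 11:00-12:30, 14:00-16:00 (add 4h to convert from UTC-4).
Pablo in UTC: 08:30-09:30, 10:30-17:00 (subtract 6h to convert from UTC+6).
Omar in UTC: 11:00-12:30, 13:30-17:00 (subtract 6h to convert from UTC+6).
Noa: not fully free for 12:00-13:00. Pablo: free for 12:00-13:00. Omar: not fully free for 12:00-13:00.

Noa, Omar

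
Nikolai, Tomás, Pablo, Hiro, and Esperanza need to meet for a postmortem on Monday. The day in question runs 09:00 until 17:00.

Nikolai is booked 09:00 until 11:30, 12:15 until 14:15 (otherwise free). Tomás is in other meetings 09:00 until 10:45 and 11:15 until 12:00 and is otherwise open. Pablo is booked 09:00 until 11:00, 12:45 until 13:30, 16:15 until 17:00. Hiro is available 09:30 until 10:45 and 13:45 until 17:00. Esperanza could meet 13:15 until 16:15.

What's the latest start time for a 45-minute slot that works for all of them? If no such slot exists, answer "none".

15:30

Nikolai free: 11:30-12:15, 14:15-17:00 (invert busy blocks within the working day).
Tomás free: 10:45-11:15, 12:00-17:00 (invert busy blocks within the working day).
Pablo free: 11:00-12:45, 13:30-16:15 (invert busy blocks within the working day).
Hiro free: 09:30-10:45, 13:45-17:00.
Esperanza free: 13:15-16:15.
Nikolai ∩ Tomás: 12:00-12:15, 14:15-17:00.
Nikolai ∩ Tomás ∩ Pablo: 12:00-12:15, 14:15-16:15.
Nikolai ∩ Tomás ∩ Pablo ∩ Hiro: 14:15-16:15.
Nikolai ∩ Tomás ∩ Pablo ∩ Hiro ∩ Esperanza: 14:15-16:15.
The last common window of at least 45 minutes is 14:15-16:15; a 45-minute meeting can start as late as 15:30 and still end by 16:15.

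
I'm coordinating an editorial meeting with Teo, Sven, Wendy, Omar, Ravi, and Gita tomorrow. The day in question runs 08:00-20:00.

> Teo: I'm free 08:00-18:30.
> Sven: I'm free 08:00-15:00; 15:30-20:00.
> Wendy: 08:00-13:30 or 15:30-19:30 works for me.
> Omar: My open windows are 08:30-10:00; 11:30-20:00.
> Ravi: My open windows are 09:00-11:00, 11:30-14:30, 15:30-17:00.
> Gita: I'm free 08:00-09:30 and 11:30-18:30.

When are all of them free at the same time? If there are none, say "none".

Teo ∩ Sven: 08:00-15:00, 15:30-18:30.
Teo ∩ Sven ∩ Wendy: 08:00-13:30, 15:30-18:30.
Teo ∩ Sven ∩ Wendy ∩ Omar: 08:30-10:00, 11:30-13:30, 15:30-18:30.
Teo ∩ Sven ∩ Wendy ∩ Omar ∩ Ravi: 09:00-10:00, 11:30-13:30, 15:30-17:00.
Teo ∩ Sven ∩ Wendy ∩ Omar ∩ Ravi ∩ Gita: 09:00-09:30, 11:30-13:30, 15:30-17:00.
Those are the intersection windows.

09:00-09:30, 11:30-13:30, 15:30-17:00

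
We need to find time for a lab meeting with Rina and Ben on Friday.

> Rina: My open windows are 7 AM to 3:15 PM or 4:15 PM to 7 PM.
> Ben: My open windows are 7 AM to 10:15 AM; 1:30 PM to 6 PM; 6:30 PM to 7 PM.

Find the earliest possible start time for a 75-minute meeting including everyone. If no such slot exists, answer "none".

Rina ∩ Ben: 07:00-10:15, 13:30-15:15, 16:15-18:00, 18:30-19:00.
The first common window of at least 75 minutes is 07:00-10:15, so the earliest start is 07:00.

07:00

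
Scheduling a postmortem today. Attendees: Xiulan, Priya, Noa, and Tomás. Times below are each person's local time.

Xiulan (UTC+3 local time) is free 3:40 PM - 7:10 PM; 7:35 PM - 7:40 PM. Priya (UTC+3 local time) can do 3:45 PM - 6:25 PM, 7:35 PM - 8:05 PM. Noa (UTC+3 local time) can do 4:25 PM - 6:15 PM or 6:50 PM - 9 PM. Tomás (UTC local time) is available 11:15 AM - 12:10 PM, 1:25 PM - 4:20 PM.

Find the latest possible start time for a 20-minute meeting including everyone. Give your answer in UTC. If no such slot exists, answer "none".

Xiulan in UTC: 12:40-16:10, 16:35-16:40 (subtract 3h to convert from UTC+3).
Priya in UTC: 12:45-15:25, 16:35-17:05 (subtract 3h to convert from UTC+3).
Noa in UTC: 13:25-15:15, 15:50-18:00 (subtract 3h to convert from UTC+3).
Tomás in UTC: 11:15-12:10, 13:25-16:20.
Xiulan ∩ Priya: 12:45-15:25, 16:35-16:40.
Xiulan ∩ Priya ∩ Noa: 13:25-15:15, 16:35-16:40.
Xiulan ∩ Priya ∩ Noa ∩ Tomás: 13:25-15:15.
So the common availability across everyone is 13:25-15:15.
The last common window of at least 20 minutes is 13:25-15:15; a 20-minute meeting can start as late as 14:55 and still end by 15:15.

14:55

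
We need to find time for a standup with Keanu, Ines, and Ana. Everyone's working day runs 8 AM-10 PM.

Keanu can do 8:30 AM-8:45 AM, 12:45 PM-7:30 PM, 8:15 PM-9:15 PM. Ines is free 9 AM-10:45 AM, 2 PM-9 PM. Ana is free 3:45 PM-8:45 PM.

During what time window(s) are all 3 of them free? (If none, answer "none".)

15:45-19:30, 20:15-20:45

Keanu ∩ Ines: 14:00-19:30, 20:15-21:00.
Keanu ∩ Ines ∩ Ana: 15:45-19:30, 20:15-20:45.
So the common availability across everyone is 15:45-19:30, 20:15-20:45.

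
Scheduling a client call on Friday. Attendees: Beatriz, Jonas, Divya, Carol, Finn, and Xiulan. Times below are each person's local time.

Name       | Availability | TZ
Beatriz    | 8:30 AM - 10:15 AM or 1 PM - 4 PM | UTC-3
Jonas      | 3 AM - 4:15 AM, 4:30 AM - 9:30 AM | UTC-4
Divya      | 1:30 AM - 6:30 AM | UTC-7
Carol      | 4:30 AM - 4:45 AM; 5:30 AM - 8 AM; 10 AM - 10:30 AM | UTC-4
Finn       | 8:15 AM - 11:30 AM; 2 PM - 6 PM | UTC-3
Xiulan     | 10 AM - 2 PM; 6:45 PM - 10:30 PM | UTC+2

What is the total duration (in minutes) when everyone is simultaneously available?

30

Beatriz in UTC: 11:30-13:15, 16:00-19:00 (add 3h to convert from UTC-3).
Jonas in UTC: 07:00-08:15, 08:30-13:30 (add 4h to convert from UTC-4).
Divya in UTC: 08:30-13:30 (add 7h to convert from UTC-7).
Carol in UTC: 08:30-08:45, 09:30-12:00, 14:00-14:30 (add 4h to convert from UTC-4).
Finn in UTC: 11:15-14:30, 17:00-21:00 (add 3h to convert from UTC-3).
Xiulan in UTC: 08:00-12:00, 16:45-20:30 (subtract 2h to convert from UTC+2).
Beatriz ∩ Jonas: 11:30-13:15.
Beatriz ∩ Jonas ∩ Divya: 11:30-13:15.
Beatriz ∩ Jonas ∩ Divya ∩ Carol: 11:30-12:00.
Beatriz ∩ Jonas ∩ Divya ∩ Carol ∩ Finn: 11:30-12:00.
Beatriz ∩ Jonas ∩ Divya ∩ Carol ∩ Finn ∩ Xiulan: 11:30-12:00.
Those are the intersection windows.
That's a single block of 30 minutes.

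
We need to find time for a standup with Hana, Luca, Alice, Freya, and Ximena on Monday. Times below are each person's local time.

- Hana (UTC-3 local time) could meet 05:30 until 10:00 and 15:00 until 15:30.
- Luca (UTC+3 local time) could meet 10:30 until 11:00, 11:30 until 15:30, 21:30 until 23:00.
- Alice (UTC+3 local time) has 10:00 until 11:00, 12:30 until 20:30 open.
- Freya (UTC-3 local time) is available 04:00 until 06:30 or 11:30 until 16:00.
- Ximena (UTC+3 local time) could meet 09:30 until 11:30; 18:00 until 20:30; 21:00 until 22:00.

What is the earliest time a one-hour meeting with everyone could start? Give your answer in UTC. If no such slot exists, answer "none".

Hana in UTC: 08:30-13:00, 18:00-18:30 (add 3h to convert from UTC-3).
Luca in UTC: 07:30-08:00, 08:30-12:30, 18:30-20:00 (subtract 3h to convert from UTC+3).
Alice in UTC: 07:00-08:00, 09:30-17:30 (subtract 3h to convert from UTC+3).
Freya in UTC: 07:00-09:30, 14:30-19:00 (add 3h to convert from UTC-3).
Ximena in UTC: 06:30-08:30, 15:00-17:30, 18:00-19:00 (subtract 3h to convert from UTC+3).
Hana ∩ Luca: 08:30-12:30.
Hana ∩ Luca ∩ Alice: 09:30-12:30.
Hana ∩ Luca ∩ Alice ∩ Freya: ∅.
Hana ∩ Luca ∩ Alice ∩ Freya ∩ Ximena: ∅.
There is no time when everyone is free.
No common window is at least 60 minutes long.

none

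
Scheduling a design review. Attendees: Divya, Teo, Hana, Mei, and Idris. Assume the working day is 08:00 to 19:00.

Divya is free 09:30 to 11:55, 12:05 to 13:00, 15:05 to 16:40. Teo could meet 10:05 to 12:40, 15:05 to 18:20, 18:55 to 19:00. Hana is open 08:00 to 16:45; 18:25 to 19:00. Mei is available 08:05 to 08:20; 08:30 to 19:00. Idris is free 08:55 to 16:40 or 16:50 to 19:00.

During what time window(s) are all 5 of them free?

10:05-11:55, 12:05-12:40, 15:05-16:40

Divya ∩ Teo: 10:05-11:55, 12:05-12:40, 15:05-16:40.
Divya ∩ Teo ∩ Hana: 10:05-11:55, 12:05-12:40, 15:05-16:40.
Divya ∩ Teo ∩ Hana ∩ Mei: 10:05-11:55, 12:05-12:40, 15:05-16:40.
Divya ∩ Teo ∩ Hana ∩ Mei ∩ Idris: 10:05-11:55, 12:05-12:40, 15:05-16:40.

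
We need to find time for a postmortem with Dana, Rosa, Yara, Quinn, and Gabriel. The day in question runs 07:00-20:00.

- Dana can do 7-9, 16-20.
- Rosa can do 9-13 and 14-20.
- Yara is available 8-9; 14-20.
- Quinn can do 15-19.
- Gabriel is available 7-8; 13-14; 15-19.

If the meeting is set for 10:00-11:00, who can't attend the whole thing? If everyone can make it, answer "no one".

Dana: not fully free for 10:00-11:00. Rosa: free for 10:00-11:00. Yara: not fully free for 10:00-11:00. Quinn: not fully free for 10:00-11:00. Gabriel: not fully free for 10:00-11:00.

Dana, Gabriel, Quinn, Yara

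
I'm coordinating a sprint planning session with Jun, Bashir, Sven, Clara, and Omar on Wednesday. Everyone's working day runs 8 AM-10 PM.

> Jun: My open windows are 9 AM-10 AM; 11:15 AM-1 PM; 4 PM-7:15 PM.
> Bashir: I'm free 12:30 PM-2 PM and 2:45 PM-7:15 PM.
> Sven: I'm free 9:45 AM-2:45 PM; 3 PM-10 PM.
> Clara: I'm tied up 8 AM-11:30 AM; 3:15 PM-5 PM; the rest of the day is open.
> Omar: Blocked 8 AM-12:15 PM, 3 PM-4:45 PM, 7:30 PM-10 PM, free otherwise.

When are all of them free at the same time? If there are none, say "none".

12:30-13:00, 17:00-19:15

Jun free: 09:00-10:00, 11:15-13:00, 16:00-19:15.
Bashir free: 12:30-14:00, 14:45-19:15.
Sven free: 09:45-14:45, 15:00-22:00.
Clara free: 11:30-15:15, 17:00-22:00 (invert busy blocks within the working day).
Omar free: 12:15-15:00, 16:45-19:30 (invert busy blocks within the working day).
Jun ∩ Bashir: 12:30-13:00, 16:00-19:15.
Jun ∩ Bashir ∩ Sven: 12:30-13:00, 16:00-19:15.
Jun ∩ Bashir ∩ Sven ∩ Clara: 12:30-13:00, 17:00-19:15.
Jun ∩ Bashir ∩ Sven ∩ Clara ∩ Omar: 12:30-13:00, 17:00-19:15.
Those are the intersection windows.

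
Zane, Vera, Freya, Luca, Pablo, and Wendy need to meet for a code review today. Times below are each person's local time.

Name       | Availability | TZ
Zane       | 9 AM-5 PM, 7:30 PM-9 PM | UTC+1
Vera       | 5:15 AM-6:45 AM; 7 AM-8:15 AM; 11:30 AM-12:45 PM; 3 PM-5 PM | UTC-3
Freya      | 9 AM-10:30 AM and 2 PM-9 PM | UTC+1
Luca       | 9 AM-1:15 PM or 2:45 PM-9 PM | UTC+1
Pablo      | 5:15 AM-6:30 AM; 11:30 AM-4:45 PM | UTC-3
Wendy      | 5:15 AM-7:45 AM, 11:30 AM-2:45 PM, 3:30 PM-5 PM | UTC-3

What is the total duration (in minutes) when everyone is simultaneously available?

225

Zane in UTC: 08:00-16:00, 18:30-20:00 (subtract 1h to convert from UTC+1).
Vera in UTC: 08:15-09:45, 10:00-11:15, 14:30-15:45, 18:00-20:00 (add 3h to convert from UTC-3).
Freya in UTC: 08:00-09:30, 13:00-20:00 (subtract 1h to convert from UTC+1).
Luca in UTC: 08:00-12:15, 13:45-20:00 (subtract 1h to convert from UTC+1).
Pablo in UTC: 08:15-09:30, 14:30-19:45 (add 3h to convert from UTC-3).
Wendy in UTC: 08:15-10:45, 14:30-17:45, 18:30-20:00 (add 3h to convert from UTC-3).
Zane ∩ Vera: 08:15-09:45, 10:00-11:15, 14:30-15:45, 18:30-20:00.
Zane ∩ Vera ∩ Freya: 08:15-09:30, 14:30-15:45, 18:30-20:00.
Zane ∩ Vera ∩ Freya ∩ Luca: 08:15-09:30, 14:30-15:45, 18:30-20:00.
Zane ∩ Vera ∩ Freya ∩ Luca ∩ Pablo: 08:15-09:30, 14:30-15:45, 18:30-19:45.
Zane ∩ Vera ∩ Freya ∩ Luca ∩ Pablo ∩ Wendy: 08:15-09:30, 14:30-15:45, 18:30-19:45.
Summing the common windows: 75 + 75 + 75 = 225 minutes.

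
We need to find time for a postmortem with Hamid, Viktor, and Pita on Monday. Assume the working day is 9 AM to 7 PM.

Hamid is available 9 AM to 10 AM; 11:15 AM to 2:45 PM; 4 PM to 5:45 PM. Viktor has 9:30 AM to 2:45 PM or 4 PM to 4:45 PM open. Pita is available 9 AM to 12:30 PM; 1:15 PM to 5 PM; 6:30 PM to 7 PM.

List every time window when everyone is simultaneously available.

Hamid ∩ Viktor: 09:30-10:00, 11:15-14:45, 16:00-16:45.
Hamid ∩ Viktor ∩ Pita: 09:30-10:00, 11:15-12:30, 13:15-14:45, 16:00-16:45.

09:30-10:00, 11:15-12:30, 13:15-14:45, 16:00-16:45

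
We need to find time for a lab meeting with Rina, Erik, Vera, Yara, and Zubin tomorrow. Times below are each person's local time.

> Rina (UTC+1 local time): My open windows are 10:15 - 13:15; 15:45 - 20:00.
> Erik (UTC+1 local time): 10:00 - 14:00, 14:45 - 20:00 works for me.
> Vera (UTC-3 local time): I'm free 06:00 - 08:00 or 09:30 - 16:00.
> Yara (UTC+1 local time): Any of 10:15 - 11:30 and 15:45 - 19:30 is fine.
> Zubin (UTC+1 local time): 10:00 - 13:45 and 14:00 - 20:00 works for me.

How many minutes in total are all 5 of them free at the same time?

Rina in UTC: 09:15-12:15, 14:45-19:00 (subtract 1h to convert from UTC+1).
Erik in UTC: 09:00-13:00, 13:45-19:00 (subtract 1h to convert from UTC+1).
Vera in UTC: 09:00-11:00, 12:30-19:00 (add 3h to convert from UTC-3).
Yara in UTC: 09:15-10:30, 14:45-18:30 (subtract 1h to convert from UTC+1).
Zubin in UTC: 09:00-12:45, 13:00-19:00 (subtract 1h to convert from UTC+1).
Rina ∩ Erik: 09:15-12:15, 14:45-19:00.
Rina ∩ Erik ∩ Vera: 09:15-11:00, 14:45-19:00.
Rina ∩ Erik ∩ Vera ∩ Yara: 09:15-10:30, 14:45-18:30.
Rina ∩ Erik ∩ Vera ∩ Yara ∩ Zubin: 09:15-10:30, 14:45-18:30.
So the common availability across everyone is 09:15-10:30, 14:45-18:30.
Summing the common windows: 75 + 225 = 300 minutes.

300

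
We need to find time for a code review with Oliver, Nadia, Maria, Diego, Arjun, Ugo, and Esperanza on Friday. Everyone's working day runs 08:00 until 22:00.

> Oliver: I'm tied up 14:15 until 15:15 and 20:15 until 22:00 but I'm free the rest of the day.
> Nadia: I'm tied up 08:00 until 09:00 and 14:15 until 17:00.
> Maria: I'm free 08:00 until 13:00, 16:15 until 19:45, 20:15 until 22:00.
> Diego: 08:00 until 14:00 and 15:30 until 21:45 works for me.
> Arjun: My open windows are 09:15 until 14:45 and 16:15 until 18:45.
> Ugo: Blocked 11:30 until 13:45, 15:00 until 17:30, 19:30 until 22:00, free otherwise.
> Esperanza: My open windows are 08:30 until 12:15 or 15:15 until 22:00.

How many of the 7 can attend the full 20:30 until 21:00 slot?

4

Oliver free: 08:00-14:15, 15:15-20:15 (invert busy blocks within the working day).
Nadia free: 09:00-14:15, 17:00-22:00 (invert busy blocks within the working day).
Maria free: 08:00-13:00, 16:15-19:45, 20:15-22:00.
Diego free: 08:00-14:00, 15:30-21:45.
Arjun free: 09:15-14:45, 16:15-18:45.
Ugo free: 08:00-11:30, 13:45-15:00, 17:30-19:30 (invert busy blocks within the working day).
Esperanza free: 08:30-12:15, 15:15-22:00.
Nadia, Maria, Diego, and Esperanza can make the full 20:30-21:00 slot — that's 4.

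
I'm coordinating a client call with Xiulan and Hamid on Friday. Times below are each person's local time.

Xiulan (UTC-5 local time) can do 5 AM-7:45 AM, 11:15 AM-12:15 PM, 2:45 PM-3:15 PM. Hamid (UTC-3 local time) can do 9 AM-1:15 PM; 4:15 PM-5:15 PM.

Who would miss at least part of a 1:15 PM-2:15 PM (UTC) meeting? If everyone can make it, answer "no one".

Xiulan

Xiulan in UTC: 10:00-12:45, 16:15-17:15, 19:45-20:15 (add 5h to convert from UTC-5).
Hamid in UTC: 12:00-16:15, 19:15-20:15 (add 3h to convert from UTC-3).
Xiulan: not fully free for 13:15-14:15. Hamid: free for 13:15-14:15.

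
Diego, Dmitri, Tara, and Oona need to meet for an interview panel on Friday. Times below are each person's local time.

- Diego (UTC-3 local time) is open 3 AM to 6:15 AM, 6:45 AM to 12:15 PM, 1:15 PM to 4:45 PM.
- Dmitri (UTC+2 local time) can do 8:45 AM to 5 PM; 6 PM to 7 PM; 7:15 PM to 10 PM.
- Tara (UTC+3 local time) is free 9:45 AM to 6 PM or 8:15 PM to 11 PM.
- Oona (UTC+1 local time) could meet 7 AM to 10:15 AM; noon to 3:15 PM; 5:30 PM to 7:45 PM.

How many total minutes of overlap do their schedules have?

Diego in UTC: 06:00-09:15, 09:45-15:15, 16:15-19:45 (add 3h to convert from UTC-3).
Dmitri in UTC: 06:45-15:00, 16:00-17:00, 17:15-20:00 (subtract 2h to convert from UTC+2).
Tara in UTC: 06:45-15:00, 17:15-20:00 (subtract 3h to convert from UTC+3).
Oona in UTC: 06:00-09:15, 11:00-14:15, 16:30-18:45 (subtract 1h to convert from UTC+1).
Diego ∩ Dmitri: 06:45-09:15, 09:45-15:00, 16:15-17:00, 17:15-19:45.
Diego ∩ Dmitri ∩ Tara: 06:45-09:15, 09:45-15:00, 17:15-19:45.
Diego ∩ Dmitri ∩ Tara ∩ Oona: 06:45-09:15, 11:00-14:15, 17:15-18:45.
Summing the common windows: 150 + 195 + 90 = 435 minutes.

435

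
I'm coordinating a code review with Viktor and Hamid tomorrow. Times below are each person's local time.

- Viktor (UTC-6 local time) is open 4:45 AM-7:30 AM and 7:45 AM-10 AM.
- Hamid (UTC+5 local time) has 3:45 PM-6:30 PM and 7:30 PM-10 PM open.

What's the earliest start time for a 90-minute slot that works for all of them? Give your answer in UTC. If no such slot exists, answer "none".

10:45

Viktor in UTC: 10:45-13:30, 13:45-16:00 (add 6h to convert from UTC-6).
Hamid in UTC: 10:45-13:30, 14:30-17:00 (subtract 5h to convert from UTC+5).
Viktor ∩ Hamid: 10:45-13:30, 14:30-16:00.
Those are the intersection windows.
The first common window of at least 90 minutes is 10:45-13:30, so the earliest start is 10:45.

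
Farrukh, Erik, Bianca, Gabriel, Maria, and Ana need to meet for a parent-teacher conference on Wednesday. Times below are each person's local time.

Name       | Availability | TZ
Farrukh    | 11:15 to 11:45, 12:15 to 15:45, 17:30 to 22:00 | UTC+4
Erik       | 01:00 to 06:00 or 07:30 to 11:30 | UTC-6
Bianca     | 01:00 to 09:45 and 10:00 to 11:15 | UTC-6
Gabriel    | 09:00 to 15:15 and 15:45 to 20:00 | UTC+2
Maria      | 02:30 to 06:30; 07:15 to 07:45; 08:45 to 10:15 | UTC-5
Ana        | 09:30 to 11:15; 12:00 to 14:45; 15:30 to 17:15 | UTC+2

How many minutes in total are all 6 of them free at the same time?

255

Farrukh in UTC: 07:15-07:45, 08:15-11:45, 13:30-18:00 (subtract 4h to convert from UTC+4).
Erik in UTC: 07:00-12:00, 13:30-17:30 (add 6h to convert from UTC-6).
Bianca in UTC: 07:00-15:45, 16:00-17:15 (add 6h to convert from UTC-6).
Gabriel in UTC: 07:00-13:15, 13:45-18:00 (subtract 2h to convert from UTC+2).
Maria in UTC: 07:30-11:30, 12:15-12:45, 13:45-15:15 (add 5h to convert from UTC-5).
Ana in UTC: 07:30-09:15, 10:00-12:45, 13:30-15:15 (subtract 2h to convert from UTC+2).
Farrukh ∩ Erik: 07:15-07:45, 08:15-11:45, 13:30-17:30.
Farrukh ∩ Erik ∩ Bianca: 07:15-07:45, 08:15-11:45, 13:30-15:45, 16:00-17:15.
Farrukh ∩ Erik ∩ Bianca ∩ Gabriel: 07:15-07:45, 08:15-11:45, 13:45-15:45, 16:00-17:15.
Farrukh ∩ Erik ∩ Bianca ∩ Gabriel ∩ Maria: 07:30-07:45, 08:15-11:30, 13:45-15:15.
Farrukh ∩ Erik ∩ Bianca ∩ Gabriel ∩ Maria ∩ Ana: 07:30-07:45, 08:15-09:15, 10:00-11:30, 13:45-15:15.
Summing the common windows: 15 + 60 + 90 + 90 = 255 minutes.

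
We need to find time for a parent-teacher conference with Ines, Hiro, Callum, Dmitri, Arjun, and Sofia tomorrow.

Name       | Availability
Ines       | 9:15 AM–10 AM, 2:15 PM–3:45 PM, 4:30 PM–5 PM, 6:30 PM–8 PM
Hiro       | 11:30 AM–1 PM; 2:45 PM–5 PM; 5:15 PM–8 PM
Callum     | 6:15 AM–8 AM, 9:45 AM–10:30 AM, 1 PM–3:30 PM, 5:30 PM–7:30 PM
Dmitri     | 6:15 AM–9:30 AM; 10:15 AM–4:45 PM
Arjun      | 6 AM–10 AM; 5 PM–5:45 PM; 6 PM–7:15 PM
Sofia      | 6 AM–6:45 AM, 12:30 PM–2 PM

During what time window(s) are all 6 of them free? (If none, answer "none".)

none

Ines ∩ Hiro: 14:45-15:45, 16:30-17:00, 18:30-20:00.
Ines ∩ Hiro ∩ Callum: 14:45-15:30, 18:30-19:30.
Ines ∩ Hiro ∩ Callum ∩ Dmitri: 14:45-15:30.
Ines ∩ Hiro ∩ Callum ∩ Dmitri ∩ Arjun: ∅.
Ines ∩ Hiro ∩ Callum ∩ Dmitri ∩ Arjun ∩ Sofia: ∅.
There is no time when everyone is free.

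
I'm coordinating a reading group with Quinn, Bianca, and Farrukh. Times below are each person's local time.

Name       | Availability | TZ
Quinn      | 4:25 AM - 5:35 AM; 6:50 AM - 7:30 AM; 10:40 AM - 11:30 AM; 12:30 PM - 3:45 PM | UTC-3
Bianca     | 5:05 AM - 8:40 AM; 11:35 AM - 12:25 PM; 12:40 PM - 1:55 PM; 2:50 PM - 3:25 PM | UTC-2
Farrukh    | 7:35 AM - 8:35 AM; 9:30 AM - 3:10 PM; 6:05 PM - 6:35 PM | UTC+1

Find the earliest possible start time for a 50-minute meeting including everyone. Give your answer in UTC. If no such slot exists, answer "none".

none

Quinn in UTC: 07:25-08:35, 09:50-10:30, 13:40-14:30, 15:30-18:45 (add 3h to convert from UTC-3).
Bianca in UTC: 07:05-10:40, 13:35-14:25, 14:40-15:55, 16:50-17:25 (add 2h to convert from UTC-2).
Farrukh in UTC: 06:35-07:35, 08:30-14:10, 17:05-17:35 (subtract 1h to convert from UTC+1).
Quinn ∩ Bianca: 07:25-08:35, 09:50-10:30, 13:40-14:25, 15:30-15:55, 16:50-17:25.
Quinn ∩ Bianca ∩ Farrukh: 07:25-07:35, 08:30-08:35, 09:50-10:30, 13:40-14:10, 17:05-17:25.
No common window is at least 50 minutes long.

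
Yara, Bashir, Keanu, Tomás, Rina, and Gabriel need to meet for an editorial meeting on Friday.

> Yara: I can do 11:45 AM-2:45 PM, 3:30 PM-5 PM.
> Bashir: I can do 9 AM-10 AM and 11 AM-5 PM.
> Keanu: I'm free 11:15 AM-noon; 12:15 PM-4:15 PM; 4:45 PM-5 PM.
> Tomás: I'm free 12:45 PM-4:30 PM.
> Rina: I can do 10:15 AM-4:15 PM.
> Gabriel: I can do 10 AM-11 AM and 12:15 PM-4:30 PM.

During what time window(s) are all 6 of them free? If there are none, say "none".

Yara ∩ Bashir: 11:45-14:45, 15:30-17:00.
Yara ∩ Bashir ∩ Keanu: 11:45-12:00, 12:15-14:45, 15:30-16:15, 16:45-17:00.
Yara ∩ Bashir ∩ Keanu ∩ Tomás: 12:45-14:45, 15:30-16:15.
Yara ∩ Bashir ∩ Keanu ∩ Tomás ∩ Rina: 12:45-14:45, 15:30-16:15.
Yara ∩ Bashir ∩ Keanu ∩ Tomás ∩ Rina ∩ Gabriel: 12:45-14:45, 15:30-16:15.

12:45-14:45, 15:30-16:15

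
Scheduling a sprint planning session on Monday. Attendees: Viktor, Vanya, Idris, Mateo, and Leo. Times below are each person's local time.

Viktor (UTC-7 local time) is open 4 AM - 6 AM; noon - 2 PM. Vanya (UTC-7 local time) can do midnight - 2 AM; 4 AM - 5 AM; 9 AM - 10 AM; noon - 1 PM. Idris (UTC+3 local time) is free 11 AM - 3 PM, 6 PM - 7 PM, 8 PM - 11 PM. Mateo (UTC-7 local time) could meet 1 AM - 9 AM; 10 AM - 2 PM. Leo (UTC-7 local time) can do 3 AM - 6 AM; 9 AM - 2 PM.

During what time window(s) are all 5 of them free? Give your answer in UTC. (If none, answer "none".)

Viktor in UTC: 11:00-13:00, 19:00-21:00 (add 7h to convert from UTC-7).
Vanya in UTC: 07:00-09:00, 11:00-12:00, 16:00-17:00, 19:00-20:00 (add 7h to convert from UTC-7).
Idris in UTC: 08:00-12:00, 15:00-16:00, 17:00-20:00 (subtract 3h to convert from UTC+3).
Mateo in UTC: 08:00-16:00, 17:00-21:00 (add 7h to convert from UTC-7).
Leo in UTC: 10:00-13:00, 16:00-21:00 (add 7h to convert from UTC-7).
Viktor ∩ Vanya: 11:00-12:00, 19:00-20:00.
Viktor ∩ Vanya ∩ Idris: 11:00-12:00, 19:00-20:00.
Viktor ∩ Vanya ∩ Idris ∩ Mateo: 11:00-12:00, 19:00-20:00.
Viktor ∩ Vanya ∩ Idris ∩ Mateo ∩ Leo: 11:00-12:00, 19:00-20:00.

11:00-12:00, 19:00-20:00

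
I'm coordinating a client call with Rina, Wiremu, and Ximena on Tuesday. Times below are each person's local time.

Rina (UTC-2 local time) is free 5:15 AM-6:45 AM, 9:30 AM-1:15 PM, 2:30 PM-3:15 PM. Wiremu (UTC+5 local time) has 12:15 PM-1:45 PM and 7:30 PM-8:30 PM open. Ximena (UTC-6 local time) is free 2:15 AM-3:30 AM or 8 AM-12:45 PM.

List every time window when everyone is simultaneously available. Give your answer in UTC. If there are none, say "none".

Rina in UTC: 07:15-08:45, 11:30-15:15, 16:30-17:15 (add 2h to convert from UTC-2).
Wiremu in UTC: 07:15-08:45, 14:30-15:30 (subtract 5h to convert from UTC+5).
Ximena in UTC: 08:15-09:30, 14:00-18:45 (add 6h to convert from UTC-6).
Rina ∩ Wiremu: 07:15-08:45, 14:30-15:15.
Rina ∩ Wiremu ∩ Ximena: 08:15-08:45, 14:30-15:15.
Those are the intersection windows.

08:15-08:45, 14:30-15:15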